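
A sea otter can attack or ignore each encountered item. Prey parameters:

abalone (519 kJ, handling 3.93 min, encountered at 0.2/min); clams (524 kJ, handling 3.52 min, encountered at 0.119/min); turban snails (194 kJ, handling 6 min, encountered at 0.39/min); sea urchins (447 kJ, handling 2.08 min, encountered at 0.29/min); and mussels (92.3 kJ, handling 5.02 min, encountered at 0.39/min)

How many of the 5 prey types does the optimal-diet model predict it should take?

3

E/h in descending order: sea urchins 215, clams 149, abalone 132, turban snails 32.3, mussels 18.4 kJ/min. The optimal diet is the largest prefix of this list for which every included type satisfies E_i/h_i > R on the types above it.
Rate on top 1: 80.86. clams: 149 > 80.86 → include.
Rate on top 2: 94.94. abalone: 132 > 94.94 → include.
Rate on top 3: 105.3. turban snails: 32.3 < 105.3 → exclude; stop.
Optimal diet: sea urchins, clams, abalone — 3 of 5 types.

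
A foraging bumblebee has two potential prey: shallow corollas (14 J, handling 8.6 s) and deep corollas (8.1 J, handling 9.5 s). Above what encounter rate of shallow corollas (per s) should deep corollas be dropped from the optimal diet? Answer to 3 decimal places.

0.128 per s

Drop deep corollas once their profitability E₂/h₂ falls below the rate achievable on shallow corollas alone: E₂/h₂ = λE₁/(1 + λh₁).
Solve for λ: λE₁h₂ = E₂(1 + λh₁) → λ(E₁h₂ − E₂h₁) = E₂ → λ = E₂/(E₁h₂ − E₂h₁).
λ = 8.1/(14×9.5 − 8.1×8.6) = 8.1/63.34 = 0.1279 per s.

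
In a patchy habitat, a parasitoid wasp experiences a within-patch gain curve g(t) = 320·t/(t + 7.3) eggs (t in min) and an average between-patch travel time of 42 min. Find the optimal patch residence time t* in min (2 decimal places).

By the marginal value theorem, leave when the instantaneous gain rate g'(t) equals the habitat-wide average g(t)/(T + t).
g'(t) = 320·7.3/(t + 7.3)². Setting 320·7.3/(t+7.3)² = 320t/[(t+7.3)(42+t)] gives 7.3(42+t) = t(t+7.3), so t² = 7.3×42 = 306.6.
t* = √306.6 = 17.51 min.

17.51 min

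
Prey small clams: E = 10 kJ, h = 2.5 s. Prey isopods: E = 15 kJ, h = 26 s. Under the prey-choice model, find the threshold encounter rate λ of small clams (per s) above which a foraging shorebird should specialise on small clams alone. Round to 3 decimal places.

At the threshold, the rate on small clams alone equals the profitability of isopods: λ·10/(1 + λ·2.5) = 15/26 = 0.5769.
Rearranging, λ(10 − 0.5769×2.5) = 0.5769, so λ = 0.5769/8.558 = 0.06742 per s.

0.067 per s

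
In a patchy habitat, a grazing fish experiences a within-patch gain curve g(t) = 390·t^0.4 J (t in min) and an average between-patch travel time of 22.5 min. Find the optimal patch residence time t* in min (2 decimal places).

Optimal t* satisfies g'(t*) = g(t*)/(T + t*).
g'(t) = 0.4·390·t^-0.6. Setting 0.4·390·t^-0.6 = 390·t^0.4/(22.5+t) gives 0.4(22.5+t) = t, so 0.60·t = 0.4×22.5.
t* = 0.4×22.5/0.60 = 15 min.

15.00 min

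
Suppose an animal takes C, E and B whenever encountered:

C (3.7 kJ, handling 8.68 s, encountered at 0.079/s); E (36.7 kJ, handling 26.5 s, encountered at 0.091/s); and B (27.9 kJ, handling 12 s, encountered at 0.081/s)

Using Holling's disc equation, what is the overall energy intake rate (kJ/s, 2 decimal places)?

1.16 kJ/s

R = (0.079×3.7 + 0.091×36.7 + 0.081×27.9) / (1 + 0.079×8.68 + 0.091×26.5 + 0.081×12) = 5.892/5.069 = 1.162 kJ/s.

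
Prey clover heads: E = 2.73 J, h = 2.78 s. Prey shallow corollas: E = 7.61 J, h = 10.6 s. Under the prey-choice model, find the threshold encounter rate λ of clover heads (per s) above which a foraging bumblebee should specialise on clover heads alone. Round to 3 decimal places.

0.978 per s

At the threshold, the rate on clover heads alone equals the profitability of shallow corollas: λ·2.73/(1 + λ·2.78) = 7.61/10.6 = 0.7179.
Rearranging, λ(2.73 − 0.7179×2.78) = 0.7179, so λ = 0.7179/0.7342 = 0.9779 per s.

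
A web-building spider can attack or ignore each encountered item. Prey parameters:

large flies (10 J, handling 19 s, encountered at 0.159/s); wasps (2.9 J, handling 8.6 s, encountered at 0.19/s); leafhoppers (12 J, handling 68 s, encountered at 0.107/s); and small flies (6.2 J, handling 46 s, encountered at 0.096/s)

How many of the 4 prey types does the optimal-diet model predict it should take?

E/h in descending order: large flies 0.526, wasps 0.337, leafhoppers 0.176, small flies 0.135 J/s. The optimal diet is the largest prefix of this list for which every included type satisfies E_i/h_i > R on the types above it.
Rate on top 1: 0.3954. wasps: 0.337 < 0.3954 → exclude; stop.
Optimal diet: large flies — 1 of 4 types.

1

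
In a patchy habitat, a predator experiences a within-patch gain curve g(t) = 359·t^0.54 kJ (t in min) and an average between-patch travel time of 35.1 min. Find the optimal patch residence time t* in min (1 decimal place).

41.2 min

By the marginal value theorem, leave when the instantaneous gain rate g'(t) equals the habitat-wide average g(t)/(T + t).
g'(t) = 0.54·359·t^-0.46. Setting 0.54·359·t^-0.46 = 359·t^0.54/(35.1+t) gives 0.54(35.1+t) = t, so 0.46·t = 0.54×35.1.
t* = 0.54×35.1/0.46 = 41.2 min.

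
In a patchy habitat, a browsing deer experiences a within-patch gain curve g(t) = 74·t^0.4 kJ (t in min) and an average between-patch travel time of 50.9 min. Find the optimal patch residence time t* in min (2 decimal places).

By the marginal value theorem, leave when the instantaneous gain rate g'(t) equals the habitat-wide average g(t)/(T + t).
g'(t) = 0.4·74·t^-0.6. Setting 0.4·74·t^-0.6 = 74·t^0.4/(50.9+t) gives 0.4(50.9+t) = t, so 0.60·t = 0.4×50.9.
t* = 0.4×50.9/0.60 = 33.93 min.

33.93 min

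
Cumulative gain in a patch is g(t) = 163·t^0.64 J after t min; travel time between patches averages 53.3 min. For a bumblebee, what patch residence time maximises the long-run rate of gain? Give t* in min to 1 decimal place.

94.8 min

Maximise g(t)/(T+t): set derivative to zero → g'(t)(T+t) = g(t).
g'(t) = 0.64·163·t^-0.36. Setting 0.64·163·t^-0.36 = 163·t^0.64/(53.3+t) gives 0.64(53.3+t) = t, so 0.36·t = 0.64×53.3.
t* = 0.64×53.3/0.36 = 94.76 min.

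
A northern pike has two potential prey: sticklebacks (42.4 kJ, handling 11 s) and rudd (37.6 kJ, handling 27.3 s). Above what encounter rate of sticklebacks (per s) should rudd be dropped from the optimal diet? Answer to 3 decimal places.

The zero-one rule: include rudd iff E₂/h₂ > λE₁/(1+λh₁). Equality gives the switch point.
λE₁h₂ = E₂ + λE₂h₁ ⇒ λ = E₂/(E₁h₂ − E₂h₁) = 37.6/(1158 − 413.6) = 0.05054 per s.

0.051 per s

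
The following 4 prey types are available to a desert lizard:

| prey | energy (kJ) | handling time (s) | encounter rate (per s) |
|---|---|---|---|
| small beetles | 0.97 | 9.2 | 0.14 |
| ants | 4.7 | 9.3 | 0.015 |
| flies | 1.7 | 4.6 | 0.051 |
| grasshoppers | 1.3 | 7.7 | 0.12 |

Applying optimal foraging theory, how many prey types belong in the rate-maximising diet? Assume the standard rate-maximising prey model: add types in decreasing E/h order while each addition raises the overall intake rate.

3

Profitabilities (E/h, kJ/s): ants 0.505, flies 0.37, grasshoppers 0.169, small beetles 0.105. Add prey in this order while the next type's profitability exceeds the intake rate on those already taken.
Rate on top 1: 0.06187. flies: 0.37 > 0.06187 → include.
Rate on top 2: 0.1144. grasshoppers: 0.169 > 0.1144 → include.
Rate on top 3: 0.1363. small beetles: 0.105 < 0.1363 → exclude; stop.
Optimal diet: ants, flies, grasshoppers — 3 of 4 types.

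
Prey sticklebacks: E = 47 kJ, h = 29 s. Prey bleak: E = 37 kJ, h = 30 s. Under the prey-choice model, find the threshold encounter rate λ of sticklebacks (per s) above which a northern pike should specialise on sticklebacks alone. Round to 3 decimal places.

Drop bleak once their profitability E₂/h₂ falls below the rate achievable on sticklebacks alone: E₂/h₂ = λE₁/(1 + λh₁).
Solve for λ: λE₁h₂ = E₂(1 + λh₁) → λ(E₁h₂ − E₂h₁) = E₂ → λ = E₂/(E₁h₂ − E₂h₁).
λ = 37/(47×30 − 37×29) = 37/337 = 0.1098 per s.

0.110 per s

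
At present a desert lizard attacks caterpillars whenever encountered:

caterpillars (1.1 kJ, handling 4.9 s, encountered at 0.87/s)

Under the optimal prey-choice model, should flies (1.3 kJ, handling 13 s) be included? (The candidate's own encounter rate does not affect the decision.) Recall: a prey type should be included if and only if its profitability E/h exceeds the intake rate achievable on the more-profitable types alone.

No

Current rate: (0.87×1.1)/(1 + 0.87×4.9) = 0.1818 kJ/s.
Profitability of flies: 1.3/13 = 0.1 kJ/s.
Since 0.1 < R, time spent handling flies is better spent searching.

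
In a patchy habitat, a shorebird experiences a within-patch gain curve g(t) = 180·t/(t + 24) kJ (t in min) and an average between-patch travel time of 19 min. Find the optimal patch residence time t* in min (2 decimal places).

21.35 min

By the marginal value theorem, leave when the instantaneous gain rate g'(t) equals the habitat-wide average g(t)/(T + t).
g'(t) = 180·24/(t + 24)². Setting 180·24/(t+24)² = 180t/[(t+24)(19+t)] gives 24(19+t) = t(t+24), so t² = 24×19 = 456.
t* = √456 = 21.35 min.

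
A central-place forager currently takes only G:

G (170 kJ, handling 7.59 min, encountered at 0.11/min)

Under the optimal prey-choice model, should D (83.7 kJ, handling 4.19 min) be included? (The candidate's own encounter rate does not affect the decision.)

Yes

On G alone, R = ΣλE/(1+Σλh) = 18.7/1.835 = 10.19 kJ/min.
Profitability of D: 83.7/4.19 = 19.98 kJ/min.
Since 19.98 > R, including D increases the long-run rate.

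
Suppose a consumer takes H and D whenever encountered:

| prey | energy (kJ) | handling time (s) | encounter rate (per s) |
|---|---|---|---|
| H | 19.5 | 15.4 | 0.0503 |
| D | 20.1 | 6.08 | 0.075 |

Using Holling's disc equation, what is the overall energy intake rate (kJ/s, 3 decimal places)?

1.116 kJ/s

R = (0.0503×19.5 + 0.075×20.1) / (1 + 0.0503×15.4 + 0.075×6.08) = 2.488/2.231 = 1.116 kJ/s.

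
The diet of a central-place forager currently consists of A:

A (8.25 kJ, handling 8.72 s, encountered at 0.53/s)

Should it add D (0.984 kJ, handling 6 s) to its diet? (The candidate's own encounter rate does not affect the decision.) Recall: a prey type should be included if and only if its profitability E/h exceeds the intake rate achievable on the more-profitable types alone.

No

On A alone, R = ΣλE/(1+Σλh) = 4.373/5.622 = 0.7778 kJ/s.
D: E/h = 0.984/6 = 0.164 kJ/s.
Since 0.164 < R, time spent handling D is better spent searching.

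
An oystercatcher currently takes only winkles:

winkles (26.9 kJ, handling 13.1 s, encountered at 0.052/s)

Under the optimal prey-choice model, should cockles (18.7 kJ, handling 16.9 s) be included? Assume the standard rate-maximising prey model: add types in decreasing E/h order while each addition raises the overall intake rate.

On winkles alone, R = ΣλE/(1+Σλh) = 1.399/1.681 = 0.832 kJ/s.
Profitability of cockles: 18.7/16.9 = 1.107 kJ/s.
Since 1.107 > R, including cockles increases the long-run rate.

Yes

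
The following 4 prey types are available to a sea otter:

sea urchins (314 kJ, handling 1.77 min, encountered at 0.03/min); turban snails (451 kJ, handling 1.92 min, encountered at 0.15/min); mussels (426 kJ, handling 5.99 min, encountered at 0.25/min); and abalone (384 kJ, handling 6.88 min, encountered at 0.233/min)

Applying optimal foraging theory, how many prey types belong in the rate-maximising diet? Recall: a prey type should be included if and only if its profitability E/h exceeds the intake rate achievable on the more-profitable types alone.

3

E/h in descending order: turban snails 235, sea urchins 177, mussels 71.1, abalone 55.8 kJ/min. The optimal diet is the largest prefix of this list for which every included type satisfies E_i/h_i > R on the types above it.
Rate on top 1: 52.52. sea urchins: 177 > 52.52 → include.
Rate on top 2: 57.47. mussels: 71.1 > 57.47 → include.
Rate on top 3: 64.67. abalone: 55.8 < 64.67 → exclude; stop.
Optimal diet: turban snails, sea urchins, mussels — 3 of 4 types.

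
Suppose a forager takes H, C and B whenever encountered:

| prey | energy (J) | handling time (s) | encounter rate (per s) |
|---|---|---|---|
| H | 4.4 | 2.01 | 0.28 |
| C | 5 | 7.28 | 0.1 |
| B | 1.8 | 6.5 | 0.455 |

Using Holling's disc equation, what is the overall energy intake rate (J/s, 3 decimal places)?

Energy encountered per unit search time: 0.28×4.4 + 0.1×5 + 0.455×1.8 = 2.551 J/s.
Handling time per unit search time: 0.28×2.01 + 0.1×7.28 + 0.455×6.5 = 4.248.
Rate = 2.551/(1 + 4.248) = 0.4861 J/s.

0.486 J/s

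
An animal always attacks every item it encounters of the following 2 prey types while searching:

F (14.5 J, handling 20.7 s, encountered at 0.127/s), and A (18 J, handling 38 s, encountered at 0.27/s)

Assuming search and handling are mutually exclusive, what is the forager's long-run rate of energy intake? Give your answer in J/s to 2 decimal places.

0.48 J/s

R = (0.127×14.5 + 0.27×18) / (1 + 0.127×20.7 + 0.27×38) = 6.702/13.89 = 0.4825 J/s.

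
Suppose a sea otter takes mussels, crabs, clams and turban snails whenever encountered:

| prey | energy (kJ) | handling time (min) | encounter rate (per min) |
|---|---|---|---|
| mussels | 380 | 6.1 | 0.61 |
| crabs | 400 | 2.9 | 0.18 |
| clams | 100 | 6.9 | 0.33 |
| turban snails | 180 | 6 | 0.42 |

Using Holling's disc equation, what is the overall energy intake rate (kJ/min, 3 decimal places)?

41.076 kJ/min

R = (0.61×380 + 0.18×400 + 0.33×100 + 0.42×180) / (1 + 0.61×6.1 + 0.18×2.9 + 0.33×6.9 + 0.42×6) = 412.4/10.04 = 41.08 kJ/min.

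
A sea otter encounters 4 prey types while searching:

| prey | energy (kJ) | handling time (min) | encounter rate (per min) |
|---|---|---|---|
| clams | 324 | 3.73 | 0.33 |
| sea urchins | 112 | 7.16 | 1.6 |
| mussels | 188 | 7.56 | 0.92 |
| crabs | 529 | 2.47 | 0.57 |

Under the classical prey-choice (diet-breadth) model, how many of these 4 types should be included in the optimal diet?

Rank by E/h (kJ/min): crabs 214, clams 86.9, mussels 24.9, sea urchins 15.6. Include each in turn until the next type's E/h falls below the running intake rate.
Rate on top 1: 125.2. clams: 86.9 < 125.2 → exclude; stop.
Optimal diet: crabs — 1 of 4 types.

1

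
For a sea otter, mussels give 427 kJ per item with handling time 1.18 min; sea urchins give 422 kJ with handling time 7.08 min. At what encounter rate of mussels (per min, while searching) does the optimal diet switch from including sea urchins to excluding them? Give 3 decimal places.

0.167 per min

The zero-one rule: include sea urchins iff E₂/h₂ > λE₁/(1+λh₁). Equality gives the switch point.
λE₁h₂ = E₂ + λE₂h₁ ⇒ λ = E₂/(E₁h₂ − E₂h₁) = 422/(3023 − 498) = 0.1671 per min.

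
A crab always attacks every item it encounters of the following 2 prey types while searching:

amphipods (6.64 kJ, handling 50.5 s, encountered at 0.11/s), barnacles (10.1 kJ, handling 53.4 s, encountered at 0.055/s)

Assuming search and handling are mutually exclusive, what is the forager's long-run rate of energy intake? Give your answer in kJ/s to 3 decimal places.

R = (0.11×6.64 + 0.055×10.1) / (1 + 0.11×50.5 + 0.055×53.4) = 1.286/9.492 = 0.1355 kJ/s.

0.135 kJ/s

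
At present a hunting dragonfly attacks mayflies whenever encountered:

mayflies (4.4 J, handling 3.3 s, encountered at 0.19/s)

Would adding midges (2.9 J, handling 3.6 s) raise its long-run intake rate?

Yes

Current rate: (0.19×4.4)/(1 + 0.19×3.3) = 0.5138 J/s.
midges: E/h = 2.9/3.6 = 0.8056 J/s.
0.8056 > 0.5138, so adding midges raises the average — include it.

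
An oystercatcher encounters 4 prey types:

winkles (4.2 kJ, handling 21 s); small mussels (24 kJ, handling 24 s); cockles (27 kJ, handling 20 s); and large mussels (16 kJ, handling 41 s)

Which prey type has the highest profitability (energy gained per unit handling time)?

cockles

In descending order of E/h:
cockles: 27/20 = 1.35 kJ/s
small mussels: 24/24 = 1 kJ/s
large mussels: 16/41 = 0.39 kJ/s
winkles: 4.2/21 = 0.2 kJ/s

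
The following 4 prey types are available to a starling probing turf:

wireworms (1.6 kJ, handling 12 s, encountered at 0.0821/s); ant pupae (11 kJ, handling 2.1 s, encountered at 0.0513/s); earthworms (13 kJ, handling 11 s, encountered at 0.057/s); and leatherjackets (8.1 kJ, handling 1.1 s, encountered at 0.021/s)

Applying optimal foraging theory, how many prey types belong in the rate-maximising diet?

Rank by E/h (kJ/s): leatherjackets 7.36, ant pupae 5.24, earthworms 1.18, wireworms 0.133. Include each in turn until the next type's E/h falls below the running intake rate.
Rate on top 1: 0.1663. ant pupae: 5.24 > 0.1663 → include.
Rate on top 2: 0.6494. earthworms: 1.18 > 0.6494 → include.
Rate on top 3: 0.8393. wireworms: 0.133 < 0.8393 → exclude; stop.
Optimal diet: leatherjackets, ant pupae, earthworms — 3 of 4 types.

3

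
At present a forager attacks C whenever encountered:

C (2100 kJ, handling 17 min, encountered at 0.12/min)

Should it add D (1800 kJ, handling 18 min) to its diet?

Yes

On C alone, R = ΣλE/(1+Σλh) = 252/3.04 = 82.89 kJ/min.
Profitability of D: 1800/18 = 100 kJ/min.
100 > 82.89, so adding D raises the average — include it.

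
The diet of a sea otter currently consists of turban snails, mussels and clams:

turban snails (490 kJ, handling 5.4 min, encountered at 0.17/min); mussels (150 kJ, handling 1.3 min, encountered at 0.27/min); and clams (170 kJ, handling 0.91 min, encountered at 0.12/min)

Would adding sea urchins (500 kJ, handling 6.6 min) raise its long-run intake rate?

Yes

On turban snails, mussels and clams alone, R = ΣλE/(1+Σλh) = 144.2/2.378 = 60.63 kJ/min.
sea urchins: E/h = 500/6.6 = 75.76 kJ/min.
75.76 > 60.63, so adding sea urchins raises the average — include it.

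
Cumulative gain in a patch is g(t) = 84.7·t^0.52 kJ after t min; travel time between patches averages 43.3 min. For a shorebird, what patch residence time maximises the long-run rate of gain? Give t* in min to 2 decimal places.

46.91 min

By the marginal value theorem, leave when the instantaneous gain rate g'(t) equals the habitat-wide average g(t)/(T + t).
g'(t) = 0.52·84.7·t^-0.48. Setting 0.52·84.7·t^-0.48 = 84.7·t^0.52/(43.3+t) gives 0.52(43.3+t) = t, so 0.48·t = 0.52×43.3.
t* = 0.52×43.3/0.48 = 46.91 min.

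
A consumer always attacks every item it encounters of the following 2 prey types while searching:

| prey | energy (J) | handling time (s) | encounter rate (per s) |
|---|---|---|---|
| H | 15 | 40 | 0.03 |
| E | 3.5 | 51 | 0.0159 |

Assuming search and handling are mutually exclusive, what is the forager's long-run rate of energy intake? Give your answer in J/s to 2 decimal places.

R = Σλ_iE_i / (1 + Σλ_ih_i)
Numerator: 0.03×15 + 0.0159×3.5 = 0.5056
Denominator: 1 + 0.03×40 + 0.0159×51 = 3.011
R = 0.5056/3.011 = 0.1679 J/s

0.17 J/s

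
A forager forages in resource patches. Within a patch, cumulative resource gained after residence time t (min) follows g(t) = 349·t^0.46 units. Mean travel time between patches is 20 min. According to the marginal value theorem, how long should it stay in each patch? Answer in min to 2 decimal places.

17.04 min

By the marginal value theorem, leave when the instantaneous gain rate g'(t) equals the habitat-wide average g(t)/(T + t).
g'(t) = 0.46·349·t^-0.54. Setting 0.46·349·t^-0.54 = 349·t^0.46/(20+t) gives 0.46(20+t) = t, so 0.54·t = 0.46×20.
t* = 0.46×20/0.54 = 17.04 min.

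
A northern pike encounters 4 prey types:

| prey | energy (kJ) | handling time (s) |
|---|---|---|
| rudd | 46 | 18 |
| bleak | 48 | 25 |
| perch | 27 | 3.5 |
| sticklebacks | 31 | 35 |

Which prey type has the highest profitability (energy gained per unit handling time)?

perch

Profitability E/h (kJ/s): rudd = 46/18 = 2.56, bleak = 48/25 = 1.92, perch = 27/3.5 = 7.71, sticklebacks = 31/35 = 0.886.
Ranked: perch > rudd > bleak > sticklebacks.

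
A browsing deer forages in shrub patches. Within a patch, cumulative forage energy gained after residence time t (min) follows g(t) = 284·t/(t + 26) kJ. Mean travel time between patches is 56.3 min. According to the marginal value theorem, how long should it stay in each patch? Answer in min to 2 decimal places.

38.26 min

Optimal t* satisfies g'(t*) = g(t*)/(T + t*).
g'(t) = 284·26/(t + 26)². Setting 284·26/(t+26)² = 284t/[(t+26)(56.3+t)] gives 26(56.3+t) = t(t+26), so t² = 26×56.3 = 1464.
t* = √1464 = 38.26 min.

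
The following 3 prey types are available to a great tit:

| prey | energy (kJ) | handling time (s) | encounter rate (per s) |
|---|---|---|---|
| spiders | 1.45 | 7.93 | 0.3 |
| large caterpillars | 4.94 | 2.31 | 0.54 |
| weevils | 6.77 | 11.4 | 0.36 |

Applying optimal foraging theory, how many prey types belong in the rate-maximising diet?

1

Profitabilities (E/h, kJ/s): large caterpillars 2.14, weevils 0.594, spiders 0.183. Add prey in this order while the next type's profitability exceeds the intake rate on those already taken.
Rate on top 1: 1.187. weevils: 0.594 < 1.187 → exclude; stop.
Optimal diet: large caterpillars — 1 of 3 types.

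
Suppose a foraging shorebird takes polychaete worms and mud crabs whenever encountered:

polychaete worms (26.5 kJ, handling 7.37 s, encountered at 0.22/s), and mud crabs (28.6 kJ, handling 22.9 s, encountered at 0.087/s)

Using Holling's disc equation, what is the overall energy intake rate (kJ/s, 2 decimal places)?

1.80 kJ/s

Energy encountered per unit search time: 0.22×26.5 + 0.087×28.6 = 8.318 kJ/s.
Handling time per unit search time: 0.22×7.37 + 0.087×22.9 = 3.614.
Rate = 8.318/(1 + 3.614) = 1.803 kJ/s.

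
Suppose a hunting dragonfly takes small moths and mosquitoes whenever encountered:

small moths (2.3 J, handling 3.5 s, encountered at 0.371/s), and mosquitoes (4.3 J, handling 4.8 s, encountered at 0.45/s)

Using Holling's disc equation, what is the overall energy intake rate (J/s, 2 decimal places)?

0.63 J/s

R = Σλ_iE_i / (1 + Σλ_ih_i)
Numerator: 0.371×2.3 + 0.45×4.3 = 2.788
Denominator: 1 + 0.371×3.5 + 0.45×4.8 = 4.458
R = 2.788/4.458 = 0.6254 J/s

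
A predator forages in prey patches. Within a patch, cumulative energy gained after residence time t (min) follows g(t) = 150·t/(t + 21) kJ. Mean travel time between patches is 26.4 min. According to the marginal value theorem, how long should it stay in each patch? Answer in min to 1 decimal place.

23.5 min

Maximise g(t)/(T+t): set derivative to zero → g'(t)(T+t) = g(t).
g'(t) = 150·21/(t + 21)². Setting 150·21/(t+21)² = 150t/[(t+21)(26.4+t)] gives 21(26.4+t) = t(t+21), so t² = 21×26.4 = 554.4.
t* = √554.4 = 23.55 min.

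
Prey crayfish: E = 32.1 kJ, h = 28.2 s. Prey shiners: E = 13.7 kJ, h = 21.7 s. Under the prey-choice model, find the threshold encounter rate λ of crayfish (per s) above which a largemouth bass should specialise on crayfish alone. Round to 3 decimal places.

At the threshold, the rate on crayfish alone equals the profitability of shiners: λ·32.1/(1 + λ·28.2) = 13.7/21.7 = 0.6313.
Rearranging, λ(32.1 − 0.6313×28.2) = 0.6313, so λ = 0.6313/14.3 = 0.04416 per s.

0.044 per s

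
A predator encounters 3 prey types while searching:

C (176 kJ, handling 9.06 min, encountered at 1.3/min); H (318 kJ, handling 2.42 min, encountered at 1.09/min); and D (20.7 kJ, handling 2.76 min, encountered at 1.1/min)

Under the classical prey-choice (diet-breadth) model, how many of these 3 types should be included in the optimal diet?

Profitabilities (E/h, kJ/min): H 131, C 19.4, D 7.5. Add prey in this order while the next type's profitability exceeds the intake rate on those already taken.
Rate on top 1: 95.28. C: 19.4 < 95.28 → exclude; stop.
Optimal diet: H — 1 of 3 types.

1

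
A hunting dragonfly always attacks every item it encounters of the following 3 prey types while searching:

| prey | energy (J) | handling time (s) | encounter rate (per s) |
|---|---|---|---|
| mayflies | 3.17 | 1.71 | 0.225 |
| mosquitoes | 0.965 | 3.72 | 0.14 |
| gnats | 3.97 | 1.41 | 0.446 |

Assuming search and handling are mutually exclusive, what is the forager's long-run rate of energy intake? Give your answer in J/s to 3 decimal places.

1.033 J/s

R = Σλ_iE_i / (1 + Σλ_ih_i)
Numerator: 0.225×3.17 + 0.14×0.965 + 0.446×3.97 = 2.619
Denominator: 1 + 0.225×1.71 + 0.14×3.72 + 0.446×1.41 = 2.534
R = 2.619/2.534 = 1.033 J/s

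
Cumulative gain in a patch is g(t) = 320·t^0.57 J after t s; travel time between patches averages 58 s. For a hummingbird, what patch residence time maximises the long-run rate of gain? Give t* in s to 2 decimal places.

76.88 s

By the marginal value theorem, leave when the instantaneous gain rate g'(t) equals the habitat-wide average g(t)/(T + t).
g'(t) = 0.57·320·t^-0.43. Setting 0.57·320·t^-0.43 = 320·t^0.57/(58+t) gives 0.57(58+t) = t, so 0.43·t = 0.57×58.
t* = 0.57×58/0.43 = 76.88 s.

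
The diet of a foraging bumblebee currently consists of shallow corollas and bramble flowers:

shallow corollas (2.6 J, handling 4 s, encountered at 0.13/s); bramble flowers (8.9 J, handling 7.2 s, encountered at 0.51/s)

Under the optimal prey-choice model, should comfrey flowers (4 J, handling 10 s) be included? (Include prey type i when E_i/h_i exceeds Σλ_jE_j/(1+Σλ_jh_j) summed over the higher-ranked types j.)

No

Current rate: (0.13×2.6 + 0.51×8.9)/(1 + 0.13×4 + 0.51×7.2) = 0.9393 J/s.
comfrey flowers: E/h = 4/10 = 0.4 J/s.
Since 0.4 < R, time spent handling comfrey flowers is better spent searching.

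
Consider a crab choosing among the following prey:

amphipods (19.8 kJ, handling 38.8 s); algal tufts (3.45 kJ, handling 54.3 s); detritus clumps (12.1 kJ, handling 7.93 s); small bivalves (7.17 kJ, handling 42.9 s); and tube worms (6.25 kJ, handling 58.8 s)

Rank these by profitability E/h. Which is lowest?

algal tufts

In descending order of E/h:
detritus clumps: 12.1/7.93 = 1.53 kJ/s
amphipods: 19.8/38.8 = 0.51 kJ/s
small bivalves: 7.17/42.9 = 0.167 kJ/s
tube worms: 6.25/58.8 = 0.106 kJ/s
algal tufts: 3.45/54.3 = 0.0635 kJ/s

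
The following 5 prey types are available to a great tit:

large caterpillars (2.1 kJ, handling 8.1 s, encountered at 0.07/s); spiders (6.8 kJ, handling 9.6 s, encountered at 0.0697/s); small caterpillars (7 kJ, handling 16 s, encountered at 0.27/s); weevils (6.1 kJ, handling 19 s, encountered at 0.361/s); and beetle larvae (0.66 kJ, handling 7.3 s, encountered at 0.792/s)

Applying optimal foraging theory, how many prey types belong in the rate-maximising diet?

2

Profitabilities (E/h, kJ/s): spiders 0.708, small caterpillars 0.438, weevils 0.321, large caterpillars 0.259, beetle larvae 0.0904. Add prey in this order while the next type's profitability exceeds the intake rate on those already taken.
Rate on top 1: 0.284. small caterpillars: 0.438 > 0.284 → include.
Rate on top 2: 0.3947. weevils: 0.321 < 0.3947 → exclude; stop.
Optimal diet: spiders, small caterpillars — 2 of 5 types.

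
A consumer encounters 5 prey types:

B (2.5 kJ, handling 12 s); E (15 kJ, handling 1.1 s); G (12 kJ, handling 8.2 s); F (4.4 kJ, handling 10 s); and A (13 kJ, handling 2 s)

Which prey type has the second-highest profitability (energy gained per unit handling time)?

Profitability E/h (kJ/s): B = 2.5/12 = 0.208, E = 15/1.1 = 13.6, G = 12/8.2 = 1.46, F = 4.4/10 = 0.44, A = 13/2 = 6.5.
Ranked: E > A > G > F > B.

A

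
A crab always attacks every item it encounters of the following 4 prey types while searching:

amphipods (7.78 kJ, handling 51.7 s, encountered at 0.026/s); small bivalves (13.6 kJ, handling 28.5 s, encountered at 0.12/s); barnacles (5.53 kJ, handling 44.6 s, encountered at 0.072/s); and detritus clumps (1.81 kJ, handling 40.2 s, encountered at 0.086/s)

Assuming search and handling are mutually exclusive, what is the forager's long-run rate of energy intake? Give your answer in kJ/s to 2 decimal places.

R = (0.026×7.78 + 0.12×13.6 + 0.072×5.53 + 0.086×1.81) / (1 + 0.026×51.7 + 0.12×28.5 + 0.072×44.6 + 0.086×40.2) = 2.388/12.43 = 0.1921 kJ/s.

0.19 kJ/s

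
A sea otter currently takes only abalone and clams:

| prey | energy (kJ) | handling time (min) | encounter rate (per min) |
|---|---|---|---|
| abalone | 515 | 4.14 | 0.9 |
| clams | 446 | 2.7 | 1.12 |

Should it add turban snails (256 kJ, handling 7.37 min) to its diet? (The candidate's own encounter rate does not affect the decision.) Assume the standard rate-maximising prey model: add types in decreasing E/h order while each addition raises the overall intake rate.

On abalone and clams alone, R = ΣλE/(1+Σλh) = 963/7.75 = 124.3 kJ/min.
turban snails: E/h = 256/7.37 = 34.74 kJ/min.
Since 34.74 < R, time spent handling turban snails is better spent searching.

No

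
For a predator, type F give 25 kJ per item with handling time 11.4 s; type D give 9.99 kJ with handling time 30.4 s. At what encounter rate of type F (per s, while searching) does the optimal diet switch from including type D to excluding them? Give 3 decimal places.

At the threshold, the rate on type F alone equals the profitability of type D: λ·25/(1 + λ·11.4) = 9.99/30.4 = 0.3286.
Rearranging, λ(25 − 0.3286×11.4) = 0.3286, so λ = 0.3286/21.25 = 0.01546 per s.

0.015 per s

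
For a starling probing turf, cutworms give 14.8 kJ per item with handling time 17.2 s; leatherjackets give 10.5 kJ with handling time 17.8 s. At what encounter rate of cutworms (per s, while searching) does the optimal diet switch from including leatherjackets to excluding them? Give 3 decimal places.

0.127 per s

Drop leatherjackets once their profitability E₂/h₂ falls below the rate achievable on cutworms alone: E₂/h₂ = λE₁/(1 + λh₁).
Solve for λ: λE₁h₂ = E₂(1 + λh₁) → λ(E₁h₂ − E₂h₁) = E₂ → λ = E₂/(E₁h₂ − E₂h₁).
λ = 10.5/(14.8×17.8 − 10.5×17.2) = 10.5/82.84 = 0.1268 per s.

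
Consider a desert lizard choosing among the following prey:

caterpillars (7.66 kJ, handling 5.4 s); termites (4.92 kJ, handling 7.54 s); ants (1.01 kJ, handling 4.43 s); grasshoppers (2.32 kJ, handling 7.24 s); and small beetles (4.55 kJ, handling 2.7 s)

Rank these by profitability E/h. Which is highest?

Profitability E/h (kJ/s): caterpillars = 7.66/5.4 = 1.42, termites = 4.92/7.54 = 0.653, ants = 1.01/4.43 = 0.228, grasshoppers = 2.32/7.24 = 0.32, small beetles = 4.55/2.7 = 1.69.
Ranked: small beetles > caterpillars > termites > grasshoppers > ants.

small beetles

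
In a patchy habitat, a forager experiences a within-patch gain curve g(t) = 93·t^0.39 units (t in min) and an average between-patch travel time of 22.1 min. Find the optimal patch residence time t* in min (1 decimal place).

Maximise g(t)/(T+t): set derivative to zero → g'(t)(T+t) = g(t).
g'(t) = 0.39·93·t^-0.61. Setting 0.39·93·t^-0.61 = 93·t^0.39/(22.1+t) gives 0.39(22.1+t) = t, so 0.61·t = 0.39×22.1.
t* = 0.39×22.1/0.61 = 14.13 min.

14.1 min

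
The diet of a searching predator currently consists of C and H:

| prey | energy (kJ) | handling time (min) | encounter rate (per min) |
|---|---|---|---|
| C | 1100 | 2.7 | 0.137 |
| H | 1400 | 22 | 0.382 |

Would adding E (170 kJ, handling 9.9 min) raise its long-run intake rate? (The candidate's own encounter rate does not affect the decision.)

No

Intake rate on the current diet: R = (0.137×1100 + 0.382×1400) / (1 + 0.137×2.7 + 0.382×22) = 685.5/9.774 = 70.14 kJ/min.
E: E/h = 170/9.9 = 17.17 kJ/min.
Since 17.17 < R, time spent handling E is better spent searching.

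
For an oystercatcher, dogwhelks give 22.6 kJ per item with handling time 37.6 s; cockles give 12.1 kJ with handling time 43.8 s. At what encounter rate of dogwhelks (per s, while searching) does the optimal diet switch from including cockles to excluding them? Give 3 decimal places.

The zero-one rule: include cockles iff E₂/h₂ > λE₁/(1+λh₁). Equality gives the switch point.
λE₁h₂ = E₂ + λE₂h₁ ⇒ λ = E₂/(E₁h₂ − E₂h₁) = 12.1/(989.9 − 455) = 0.02262 per s.

0.023 per s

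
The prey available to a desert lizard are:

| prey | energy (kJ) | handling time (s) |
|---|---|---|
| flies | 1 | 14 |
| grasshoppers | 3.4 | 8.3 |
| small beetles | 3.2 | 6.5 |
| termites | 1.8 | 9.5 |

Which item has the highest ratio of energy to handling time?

In descending order of E/h:
small beetles: 3.2/6.5 = 0.492 kJ/s
grasshoppers: 3.4/8.3 = 0.41 kJ/s
termites: 1.8/9.5 = 0.189 kJ/s
flies: 1/14 = 0.0714 kJ/s

small beetles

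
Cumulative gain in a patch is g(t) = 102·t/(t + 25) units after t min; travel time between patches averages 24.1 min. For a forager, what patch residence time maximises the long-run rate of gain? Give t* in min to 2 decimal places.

24.55 min

By the marginal value theorem, leave when the instantaneous gain rate g'(t) equals the habitat-wide average g(t)/(T + t).
g'(t) = 102·25/(t + 25)². Setting 102·25/(t+25)² = 102t/[(t+25)(24.1+t)] gives 25(24.1+t) = t(t+25), so t² = 25×24.1 = 602.5.
t* = √602.5 = 24.55 min.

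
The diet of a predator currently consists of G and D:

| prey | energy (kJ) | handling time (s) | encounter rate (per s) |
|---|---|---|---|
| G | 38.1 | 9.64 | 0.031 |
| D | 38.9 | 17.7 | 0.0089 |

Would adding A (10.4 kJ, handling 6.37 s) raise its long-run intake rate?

Current rate: (0.031×38.1 + 0.0089×38.9)/(1 + 0.031×9.64 + 0.0089×17.7) = 1.049 kJ/s.
Profitability of A: 10.4/6.37 = 1.633 kJ/s.
Since 1.633 > R, including A increases the long-run rate.

Yes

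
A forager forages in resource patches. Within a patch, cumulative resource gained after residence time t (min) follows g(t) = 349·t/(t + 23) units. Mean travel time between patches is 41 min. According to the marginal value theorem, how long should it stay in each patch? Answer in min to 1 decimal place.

30.7 min

Maximise g(t)/(T+t): set derivative to zero → g'(t)(T+t) = g(t).
g'(t) = 349·23/(t + 23)². Setting 349·23/(t+23)² = 349t/[(t+23)(41+t)] gives 23(41+t) = t(t+23), so t² = 23×41 = 943.
t* = √943 = 30.71 min.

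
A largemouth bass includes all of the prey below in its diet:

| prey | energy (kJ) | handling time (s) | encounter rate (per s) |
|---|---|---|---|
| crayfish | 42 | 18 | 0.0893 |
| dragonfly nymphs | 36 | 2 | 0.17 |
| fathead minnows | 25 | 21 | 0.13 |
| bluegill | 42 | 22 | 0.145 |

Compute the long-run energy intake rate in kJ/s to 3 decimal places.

R = Σλ_iE_i / (1 + Σλ_ih_i)
Numerator: 0.0893×42 + 0.17×36 + 0.13×25 + 0.145×42 = 19.21
Denominator: 1 + 0.0893×18 + 0.17×2 + 0.13×21 + 0.145×22 = 8.867
R = 19.21/8.867 = 2.166 kJ/s

2.166 kJ/s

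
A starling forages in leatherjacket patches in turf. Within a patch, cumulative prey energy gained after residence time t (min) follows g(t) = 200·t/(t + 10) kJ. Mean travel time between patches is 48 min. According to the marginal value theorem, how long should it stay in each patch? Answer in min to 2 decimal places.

Optimal t* satisfies g'(t*) = g(t*)/(T + t*).
g'(t) = 200·10/(t + 10)². Setting 200·10/(t+10)² = 200t/[(t+10)(48+t)] gives 10(48+t) = t(t+10), so t² = 10×48 = 480.
t* = √480 = 21.91 min.

21.91 min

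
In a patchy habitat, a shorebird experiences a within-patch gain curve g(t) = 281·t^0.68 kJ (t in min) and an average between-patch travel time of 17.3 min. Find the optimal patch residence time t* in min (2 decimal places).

36.76 min

By the marginal value theorem, leave when the instantaneous gain rate g'(t) equals the habitat-wide average g(t)/(T + t).
g'(t) = 0.68·281·t^-0.32. Setting 0.68·281·t^-0.32 = 281·t^0.68/(17.3+t) gives 0.68(17.3+t) = t, so 0.32·t = 0.68×17.3.
t* = 0.68×17.3/0.32 = 36.76 min.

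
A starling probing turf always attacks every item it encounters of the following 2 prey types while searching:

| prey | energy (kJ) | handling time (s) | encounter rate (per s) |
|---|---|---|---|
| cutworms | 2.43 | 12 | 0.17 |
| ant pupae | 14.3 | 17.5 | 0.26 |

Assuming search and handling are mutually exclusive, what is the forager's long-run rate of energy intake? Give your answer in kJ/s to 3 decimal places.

0.544 kJ/s

Energy encountered per unit search time: 0.17×2.43 + 0.26×14.3 = 4.131 kJ/s.
Handling time per unit search time: 0.17×12 + 0.26×17.5 = 6.59.
Rate = 4.131/(1 + 6.59) = 0.5443 kJ/s.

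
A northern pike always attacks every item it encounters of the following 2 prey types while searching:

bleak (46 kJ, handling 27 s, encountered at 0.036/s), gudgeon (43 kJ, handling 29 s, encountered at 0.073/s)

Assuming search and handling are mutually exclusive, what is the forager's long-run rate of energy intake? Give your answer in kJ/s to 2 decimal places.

1.17 kJ/s

R = Σλ_iE_i / (1 + Σλ_ih_i)
Numerator: 0.036×46 + 0.073×43 = 4.795
Denominator: 1 + 0.036×27 + 0.073×29 = 4.089
R = 4.795/4.089 = 1.173 kJ/s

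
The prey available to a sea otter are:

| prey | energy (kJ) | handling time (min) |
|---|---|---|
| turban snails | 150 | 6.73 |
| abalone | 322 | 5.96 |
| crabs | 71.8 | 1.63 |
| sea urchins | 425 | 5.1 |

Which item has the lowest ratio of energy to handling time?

Profitability E/h (kJ/min): turban snails = 150/6.73 = 22.3, abalone = 322/5.96 = 54, crabs = 71.8/1.63 = 44, sea urchins = 425/5.1 = 83.3.
Ranked: sea urchins > abalone > crabs > turban snails.

turban snails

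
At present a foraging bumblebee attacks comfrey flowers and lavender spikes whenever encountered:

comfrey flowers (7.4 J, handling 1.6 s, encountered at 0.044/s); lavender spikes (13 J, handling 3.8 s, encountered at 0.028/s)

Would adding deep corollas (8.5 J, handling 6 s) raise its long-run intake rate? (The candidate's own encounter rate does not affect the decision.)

Yes

On comfrey flowers and lavender spikes alone, R = ΣλE/(1+Σλh) = 0.6896/1.177 = 0.586 J/s.
Profitability of deep corollas: 8.5/6 = 1.417 J/s.
Since 1.417 > R, including deep corollas increases the long-run rate.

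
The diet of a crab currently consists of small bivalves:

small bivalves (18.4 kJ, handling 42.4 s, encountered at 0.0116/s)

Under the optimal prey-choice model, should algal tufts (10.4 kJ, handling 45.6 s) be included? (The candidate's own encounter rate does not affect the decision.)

Yes

Current rate: (0.0116×18.4)/(1 + 0.0116×42.4) = 0.1431 kJ/s.
Profitability of algal tufts: 10.4/45.6 = 0.2281 kJ/s.
0.2281 > 0.1431, so adding algal tufts raises the average — include it.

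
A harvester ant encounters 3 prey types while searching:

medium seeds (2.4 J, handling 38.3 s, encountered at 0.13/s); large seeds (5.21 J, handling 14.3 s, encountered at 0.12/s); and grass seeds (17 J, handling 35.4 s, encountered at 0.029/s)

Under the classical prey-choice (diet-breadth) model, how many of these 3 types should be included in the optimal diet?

2

Rank by E/h (J/s): grass seeds 0.48, large seeds 0.364, medium seeds 0.0627. Include each in turn until the next type's E/h falls below the running intake rate.
Rate on top 1: 0.2433. large seeds: 0.364 > 0.2433 → include.
Rate on top 2: 0.2988. medium seeds: 0.0627 < 0.2988 → exclude; stop.
Optimal diet: grass seeds, large seeds — 2 of 3 types.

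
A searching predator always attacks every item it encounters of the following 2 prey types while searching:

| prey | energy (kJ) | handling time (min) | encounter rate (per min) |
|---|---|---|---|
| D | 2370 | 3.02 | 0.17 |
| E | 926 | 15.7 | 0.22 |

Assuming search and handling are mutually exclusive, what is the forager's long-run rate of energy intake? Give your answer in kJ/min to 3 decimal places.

Energy encountered per unit search time: 0.17×2370 + 0.22×926 = 606.6 kJ/min.
Handling time per unit search time: 0.17×3.02 + 0.22×15.7 = 3.967.
Rate = 606.6/(1 + 3.967) = 122.1 kJ/min.

122.120 kJ/min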